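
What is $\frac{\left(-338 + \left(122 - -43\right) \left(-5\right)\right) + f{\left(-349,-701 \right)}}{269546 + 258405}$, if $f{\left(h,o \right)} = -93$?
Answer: $- \frac{1256}{527951} \approx -0.002379$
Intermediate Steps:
$\frac{\left(-338 + \left(122 - -43\right) \left(-5\right)\right) + f{\left(-349,-701 \right)}}{269546 + 258405} = \frac{\left(-338 + \left(122 - -43\right) \left(-5\right)\right) - 93}{269546 + 258405} = \frac{\left(-338 + \left(122 + 43\right) \left(-5\right)\right) - 93}{527951} = \left(\left(-338 + 165 \left(-5\right)\right) - 93\right) \frac{1}{527951} = \left(\left(-338 - 825\right) - 93\right) \frac{1}{527951} = \left(-1163 - 93\right) \frac{1}{527951} = \left(-1256\right) \frac{1}{527951} = - \frac{1256}{527951}$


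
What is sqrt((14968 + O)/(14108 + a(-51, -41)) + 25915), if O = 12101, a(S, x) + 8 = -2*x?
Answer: sqrt(106380513082)/2026 ≈ 160.99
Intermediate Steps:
a(S, x) = -8 - 2*x
sqrt((14968 + O)/(14108 + a(-51, -41)) + 25915) = sqrt((14968 + 12101)/(14108 + (-8 - 2*(-41))) + 25915) = sqrt(27069/(14108 + (-8 + 82)) + 25915) = sqrt(27069/(14108 + 74) + 25915) = sqrt(27069/14182 + 25915) = sqrt(27069*(1/14182) + 25915) = sqrt(3867/2026 + 25915) = sqrt(52507657/2026) = sqrt(106380513082)/2026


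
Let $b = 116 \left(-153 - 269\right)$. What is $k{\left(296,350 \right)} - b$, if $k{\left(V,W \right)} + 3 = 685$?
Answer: $49634$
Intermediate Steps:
$k{\left(V,W \right)} = 682$ ($k{\left(V,W \right)} = -3 + 685 = 682$)
$b = -48952$ ($b = 116 \left(-422\right) = -48952$)
$k{\left(296,350 \right)} - b = 682 - -48952 = 682 + 48952 = 49634$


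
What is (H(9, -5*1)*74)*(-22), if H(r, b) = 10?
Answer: -16280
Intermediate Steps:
(H(9, -5*1)*74)*(-22) = (10*74)*(-22) = 740*(-22) = -16280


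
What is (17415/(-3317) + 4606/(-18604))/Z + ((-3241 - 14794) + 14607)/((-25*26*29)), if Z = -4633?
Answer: 246615064830033/1347303586212350 ≈ 0.18304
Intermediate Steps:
(17415/(-3317) + 4606/(-18604))/Z + ((-3241 - 14794) + 14607)/((-25*26*29)) = (17415/(-3317) + 4606/(-18604))/(-4633) + ((-3241 - 14794) + 14607)/((-25*26*29)) = (17415*(-1/3317) + 4606*(-1/18604))*(-1/4633) + (-18035 + 14607)/((-650*29)) = (-17415/3317 - 2303/9302)*(-1/4633) - 3428/(-18850) = -169633381/30854734*(-1/4633) - 3428*(-1/18850) = 169633381/142949982622 + 1714/9425 = 246615064830033/1347303586212350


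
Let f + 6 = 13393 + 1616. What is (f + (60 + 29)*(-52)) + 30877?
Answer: 41252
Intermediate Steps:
f = 15003 (f = -6 + (13393 + 1616) = -6 + 15009 = 15003)
(f + (60 + 29)*(-52)) + 30877 = (15003 + (60 + 29)*(-52)) + 30877 = (15003 + 89*(-52)) + 30877 = (15003 - 4628) + 30877 = 10375 + 30877 = 41252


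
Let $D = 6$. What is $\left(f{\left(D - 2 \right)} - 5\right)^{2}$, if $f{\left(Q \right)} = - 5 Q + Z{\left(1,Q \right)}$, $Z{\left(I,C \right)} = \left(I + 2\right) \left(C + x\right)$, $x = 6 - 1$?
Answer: $4$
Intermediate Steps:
$x = 5$
$Z{\left(I,C \right)} = \left(2 + I\right) \left(5 + C\right)$ ($Z{\left(I,C \right)} = \left(I + 2\right) \left(C + 5\right) = \left(2 + I\right) \left(5 + C\right)$)
$f{\left(Q \right)} = 15 - 2 Q$ ($f{\left(Q \right)} = - 5 Q + \left(10 + 2 Q + 5 \cdot 1 + Q 1\right) = - 5 Q + \left(10 + 2 Q + 5 + Q\right) = - 5 Q + \left(15 + 3 Q\right) = 15 - 2 Q$)
$\left(f{\left(D - 2 \right)} - 5\right)^{2} = \left(\left(15 - 2 \left(6 - 2\right)\right) - 5\right)^{2} = \left(\left(15 - 8\right) - 5\right)^{2} = \left(7 - 5\right)^{2} = 2^{2} = 4$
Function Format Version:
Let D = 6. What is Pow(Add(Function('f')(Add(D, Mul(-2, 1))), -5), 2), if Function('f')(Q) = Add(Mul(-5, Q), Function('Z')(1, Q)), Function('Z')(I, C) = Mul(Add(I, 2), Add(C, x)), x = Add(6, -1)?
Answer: 4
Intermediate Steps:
x = 5
Function('Z')(I, C) = Mul(Add(2, I), Add(5, C)) (Function('Z')(I, C) = Mul(Add(I, 2), Add(C, 5)) = Mul(Add(2, I), Add(5, C)))
Function('f')(Q) = Add(15, Mul(-2, Q)) (Function('f')(Q) = Add(Mul(-5, Q), Add(10, Mul(2, Q), Mul(5, 1), Mul(Q, 1))) = Add(Mul(-5, Q), Add(10, Mul(2, Q), 5, Q)) = Add(Mul(-5, Q), Add(15, Mul(3, Q))) = Add(15, Mul(-2, Q)))
Pow(Add(Function('f')(Add(D, Mul(-2, 1))), -5), 2) = Pow(Add(Add(15, Mul(-2, Add(6, Mul(-2, 1)))), -5), 2) = Pow(Add(Add(15, Mul(-2, Add(6, -2))), -5), 2) = Pow(Add(Add(15, Mul(-2, 4)), -5), 2) = Pow(Add(Add(15, -8), -5), 2) = Pow(Add(7, -5), 2) = Pow(2, 2) = 4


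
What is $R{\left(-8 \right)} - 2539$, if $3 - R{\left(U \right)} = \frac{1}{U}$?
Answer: $- \frac{20287}{8} \approx -2535.9$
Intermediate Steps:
$R{\left(U \right)} = 3 - \frac{1}{U}$
$R{\left(-8 \right)} - 2539 = \left(3 - \frac{1}{-8}\right) - 2539 = \left(3 - - \frac{1}{8}\right) - 2539 = \left(3 + \frac{1}{8}\right) - 2539 = \frac{25}{8} - 2539 = - \frac{20287}{8}$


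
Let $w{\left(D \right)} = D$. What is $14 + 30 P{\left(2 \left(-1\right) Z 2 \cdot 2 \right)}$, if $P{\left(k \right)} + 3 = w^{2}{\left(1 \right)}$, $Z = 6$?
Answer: $-46$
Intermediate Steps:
$P{\left(k \right)} = -2$ ($P{\left(k \right)} = -3 + 1^{2} = -3 + 1 = -2$)
$14 + 30 P{\left(2 \left(-1\right) Z 2 \cdot 2 \right)} = 14 + 30 \left(-2\right) = 14 - 60 = -46$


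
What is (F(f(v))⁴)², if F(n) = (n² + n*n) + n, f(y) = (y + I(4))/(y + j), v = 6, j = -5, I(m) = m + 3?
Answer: 230386449425341932801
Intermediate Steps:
I(m) = 3 + m
f(y) = (7 + y)/(-5 + y) (f(y) = (y + (3 + 4))/(y - 5) = (y + 7)/(-5 + y) = (7 + y)/(-5 + y))
F(n) = n + 2*n² (F(n) = (n² + n²) + n = 2*n² + n = n + 2*n²)
(F(f(v))⁴)² = ((((7 + 6)/(-5 + 6))*(1 + 2*((7 + 6)/(-5 + 6))))⁴)² = (((13/1)*(1 + 2*(13/1)))⁴)² = (((1*13)*(1 + 2*(1*13)))⁴)² = ((13*(1 + 2*13))⁴)² = ((13*(1 + 26))⁴)² = ((13*27)⁴)² = (351⁴)² = 15178486401² = 230386449425341932801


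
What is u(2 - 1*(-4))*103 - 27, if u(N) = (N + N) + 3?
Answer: 1518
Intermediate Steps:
u(N) = 3 + 2*N (u(N) = 2*N + 3 = 3 + 2*N)
u(2 - 1*(-4))*103 - 27 = (3 + 2*(2 - 1*(-4)))*103 - 27 = (3 + 2*(2 + 4))*103 - 27 = (3 + 2*6)*103 - 27 = (3 + 12)*103 - 27 = 15*103 - 27 = 1545 - 27 = 1518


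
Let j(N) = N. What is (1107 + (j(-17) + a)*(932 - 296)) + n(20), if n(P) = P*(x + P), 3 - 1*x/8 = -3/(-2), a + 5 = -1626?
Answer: -1046381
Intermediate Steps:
a = -1631 (a = -5 - 1626 = -1631)
x = 12 (x = 24 - (-24)/(-2) = 24 - (-24)*(-1)/2 = 24 - 8*3/2 = 24 - 12 = 12)
n(P) = P*(12 + P)
(1107 + (j(-17) + a)*(932 - 296)) + n(20) = (1107 + (-17 - 1631)*(932 - 296)) + 20*(12 + 20) = (1107 - 1648*636) + 20*32 = (1107 - 1048128) + 640 = -1047021 + 640 = -1046381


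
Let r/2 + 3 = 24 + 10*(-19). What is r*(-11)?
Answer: 3718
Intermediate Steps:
r = -338 (r = -6 + 2*(24 + 10*(-19)) = -6 + 2*(24 - 190) = -6 + 2*(-166) = -6 - 332 = -338)
r*(-11) = -338*(-11) = 3718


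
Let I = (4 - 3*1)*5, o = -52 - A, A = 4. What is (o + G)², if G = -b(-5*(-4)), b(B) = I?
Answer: 3721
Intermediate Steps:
o = -56 (o = -52 - 1*4 = -52 - 4 = -56)
I = 5 (I = (4 - 3)*5 = 1*5 = 5)
b(B) = 5
G = -5 (G = -1*5 = -5)
(o + G)² = (-56 - 5)² = (-61)² = 3721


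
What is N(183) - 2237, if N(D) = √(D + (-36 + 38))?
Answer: -2237 + √185 ≈ -2223.4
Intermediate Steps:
N(D) = √(2 + D) (N(D) = √(D + 2) = √(2 + D))
N(183) - 2237 = √(2 + 183) - 2237 = √185 - 1*2237 = √185 - 2237 = -2237 + √185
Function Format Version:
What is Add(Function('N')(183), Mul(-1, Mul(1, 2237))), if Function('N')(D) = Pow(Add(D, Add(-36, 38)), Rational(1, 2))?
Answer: Add(-2237, Pow(185, Rational(1, 2))) ≈ -2223.4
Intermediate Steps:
Function('N')(D) = Pow(Add(2, D), Rational(1, 2)) (Function('N')(D) = Pow(Add(D, 2), Rational(1, 2)) = Pow(Add(2, D), Rational(1, 2)))
Add(Function('N')(183), Mul(-1, Mul(1, 2237))) = Add(Pow(Add(2, 183), Rational(1, 2)), Mul(-1, Mul(1, 2237))) = Add(Pow(185, Rational(1, 2)), Mul(-1, 2237)) = Add(Pow(185, Rational(1, 2)), -2237) = Add(-2237, Pow(185, Rational(1, 2)))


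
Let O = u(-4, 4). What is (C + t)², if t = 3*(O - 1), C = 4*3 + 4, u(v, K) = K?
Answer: 625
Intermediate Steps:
C = 16 (C = 12 + 4 = 16)
O = 4
t = 9 (t = 3*(4 - 1) = 3*3 = 9)
(C + t)² = (16 + 9)² = 25² = 625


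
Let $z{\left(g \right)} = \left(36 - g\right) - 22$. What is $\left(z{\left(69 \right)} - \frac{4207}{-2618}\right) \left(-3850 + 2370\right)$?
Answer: $\frac{14777060}{187} \approx 79022.0$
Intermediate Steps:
$z{\left(g \right)} = 14 - g$ ($z{\left(g \right)} = \left(36 - g\right) - 22 = 14 - g$)
$\left(z{\left(69 \right)} - \frac{4207}{-2618}\right) \left(-3850 + 2370\right) = \left(\left(14 - 69\right) - \frac{4207}{-2618}\right) \left(-3850 + 2370\right) = \left(\left(14 - 69\right) - - \frac{601}{374}\right) \left(-1480\right) = \left(-55 + \frac{601}{374}\right) \left(-1480\right) = \left(- \frac{19969}{374}\right) \left(-1480\right) = \frac{14777060}{187}$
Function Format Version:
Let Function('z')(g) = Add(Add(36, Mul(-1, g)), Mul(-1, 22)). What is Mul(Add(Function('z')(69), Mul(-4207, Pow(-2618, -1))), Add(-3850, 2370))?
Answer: Rational(14777060, 187) ≈ 79022.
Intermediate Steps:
Function('z')(g) = Add(14, Mul(-1, g)) (Function('z')(g) = Add(Add(36, Mul(-1, g)), -22) = Add(14, Mul(-1, g)))
Mul(Add(Function('z')(69), Mul(-4207, Pow(-2618, -1))), Add(-3850, 2370)) = Mul(Add(Add(14, Mul(-1, 69)), Mul(-4207, Pow(-2618, -1))), Add(-3850, 2370)) = Mul(Add(Add(14, -69), Mul(-4207, Rational(-1, 2618))), -1480) = Mul(Add(-55, Rational(601, 374)), -1480) = Mul(Rational(-19969, 374), -1480) = Rational(14777060, 187)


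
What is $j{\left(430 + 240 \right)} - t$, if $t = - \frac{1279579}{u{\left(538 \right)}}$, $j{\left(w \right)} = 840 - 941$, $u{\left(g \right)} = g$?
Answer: $\frac{1225241}{538} \approx 2277.4$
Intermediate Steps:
$j{\left(w \right)} = -101$
$t = - \frac{1279579}{538} \approx -2378.4$
$j{\left(430 + 240 \right)} - t = -101 - - \frac{1279579}{538} = -101 + \frac{1279579}{538} = \frac{1225241}{538}$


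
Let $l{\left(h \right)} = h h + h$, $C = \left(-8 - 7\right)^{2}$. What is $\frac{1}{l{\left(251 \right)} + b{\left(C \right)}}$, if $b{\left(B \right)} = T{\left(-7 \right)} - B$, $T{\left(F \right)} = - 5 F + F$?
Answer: $\frac{1}{63055} \approx 1.5859 \cdot 10^{-5}$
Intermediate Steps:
$C = 225$ ($C = \left(-15\right)^{2} = 225$)
$T{\left(F \right)} = - 4 F$
$l{\left(h \right)} = h + h^{2}$ ($l{\left(h \right)} = h^{2} + h = h + h^{2}$)
$b{\left(B \right)} = 28 - B$ ($b{\left(B \right)} = \left(-4\right) \left(-7\right) - B = 28 - B$)
$\frac{1}{l{\left(251 \right)} + b{\left(C \right)}} = \frac{1}{251 \left(1 + 251\right) + \left(28 - 225\right)} = \frac{1}{251 \cdot 252 + \left(28 - 225\right)} = \frac{1}{63252 - 197} = \frac{1}{63055}$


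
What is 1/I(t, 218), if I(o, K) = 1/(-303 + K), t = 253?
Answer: -85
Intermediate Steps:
1/I(t, 218) = 1/(1/(-303 + 218)) = 1/(1/(-85)) = 1/(-1/85) = -85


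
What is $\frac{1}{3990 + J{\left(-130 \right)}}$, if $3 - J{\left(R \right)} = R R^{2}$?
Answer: $\frac{1}{2200993} \approx 4.5434 \cdot 10^{-7}$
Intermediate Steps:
$J{\left(R \right)} = 3 - R^{3}$ ($J{\left(R \right)} = 3 - R R^{2} = 3 - R^{3}$)
$\frac{1}{3990 + J{\left(-130 \right)}} = \frac{1}{3990 + \left(3 - \left(-130\right)^{3}\right)} = \frac{1}{3990 + \left(3 - -2197000\right)} = \frac{1}{3990 + \left(3 + 2197000\right)} = \frac{1}{3990 + 2197003} = \frac{1}{2200993}$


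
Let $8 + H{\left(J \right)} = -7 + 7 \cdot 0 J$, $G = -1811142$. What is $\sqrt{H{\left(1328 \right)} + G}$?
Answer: $i \sqrt{1811157} \approx 1345.8 i$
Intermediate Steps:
$H{\left(J \right)} = -15$ ($H{\left(J \right)} = -8 + \left(-7 + 7 \cdot 0 J\right) = -8 + \left(-7 + 7 \cdot 0\right) = -8 + \left(-7 + 0\right) = -8 - 7 = -15$)
$\sqrt{H{\left(1328 \right)} + G} = \sqrt{-15 - 1811142} = \sqrt{-1811157} = i \sqrt{1811157}$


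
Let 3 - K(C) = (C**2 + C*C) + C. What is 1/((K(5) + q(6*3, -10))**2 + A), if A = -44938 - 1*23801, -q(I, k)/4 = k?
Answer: -1/68595 ≈ -1.4578e-5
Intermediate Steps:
q(I, k) = -4*k
K(C) = 3 - C - 2*C**2 (K(C) = 3 - ((C**2 + C*C) + C) = 3 - ((C**2 + C**2) + C) = 3 - (2*C**2 + C) = 3 - (C + 2*C**2) = 3 + (-C - 2*C**2) = 3 - C - 2*C**2)
A = -68739 (A = -44938 - 23801 = -68739)
1/((K(5) + q(6*3, -10))**2 + A) = 1/(((3 - 1*5 - 2*5**2) - 4*(-10))**2 - 68739) = 1/(((3 - 5 - 2*25) + 40)**2 - 68739) = 1/(((3 - 5 - 50) + 40)**2 - 68739) = 1/((-52 + 40)**2 - 68739) = 1/((-12)**2 - 68739) = 1/(144 - 68739) = 1/(-68595) = -1/68595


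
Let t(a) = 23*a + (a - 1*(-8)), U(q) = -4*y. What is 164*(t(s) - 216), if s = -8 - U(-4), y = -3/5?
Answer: -375232/5 ≈ -75046.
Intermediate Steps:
y = -⅗ (y = -3*⅕ = -⅗ ≈ -0.60000)
U(q) = 12/5 (U(q) = -4*(-⅗) = 12/5)
s = -52/5 (s = -8 - 1*12/5 = -8 - 12/5 = -52/5 ≈ -10.400)
t(a) = 8 + 24*a (t(a) = 23*a + (a + 8) = 23*a + (8 + a) = 8 + 24*a)
164*(t(s) - 216) = 164*((8 + 24*(-52/5)) - 216) = 164*((8 - 1248/5) - 216) = 164*(-1208/5 - 216) = 164*(-2288/5) = -375232/5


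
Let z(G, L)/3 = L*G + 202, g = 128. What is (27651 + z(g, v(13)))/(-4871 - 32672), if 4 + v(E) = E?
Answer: -2883/3413 ≈ -0.84471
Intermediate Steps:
v(E) = -4 + E
z(G, L) = 606 + 3*G*L (z(G, L) = 3*(L*G + 202) = 3*(G*L + 202) = 3*(202 + G*L) = 606 + 3*G*L)
(27651 + z(g, v(13)))/(-4871 - 32672) = (27651 + (606 + 3*128*(-4 + 13)))/(-4871 - 32672) = (27651 + (606 + 3*128*9))/(-37543) = (27651 + (606 + 3456))*(-1/37543) = (27651 + 4062)*(-1/37543) = 31713*(-1/37543) = -2883/3413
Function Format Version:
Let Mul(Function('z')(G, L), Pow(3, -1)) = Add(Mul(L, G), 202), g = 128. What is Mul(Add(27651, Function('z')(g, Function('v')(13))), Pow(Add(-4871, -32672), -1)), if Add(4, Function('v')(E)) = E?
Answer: Rational(-2883, 3413) ≈ -0.84471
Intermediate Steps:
Function('v')(E) = Add(-4, E)
Function('z')(G, L) = Add(606, Mul(3, G, L)) (Function('z')(G, L) = Mul(3, Add(Mul(L, G), 202)) = Mul(3, Add(Mul(G, L), 202)) = Mul(3, Add(202, Mul(G, L))) = Add(606, Mul(3, G, L)))
Mul(Add(27651, Function('z')(g, Function('v')(13))), Pow(Add(-4871, -32672), -1)) = Mul(Add(27651, Add(606, Mul(3, 128, Add(-4, 13)))), Pow(Add(-4871, -32672), -1)) = Mul(Add(27651, Add(606, Mul(3, 128, 9))), Pow(-37543, -1)) = Mul(Add(27651, Add(606, 3456)), Rational(-1, 37543)) = Mul(Add(27651, 4062), Rational(-1, 37543)) = Mul(31713, Rational(-1, 37543)) = Rational(-2883, 3413)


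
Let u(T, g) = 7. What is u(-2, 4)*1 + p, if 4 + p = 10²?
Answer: 103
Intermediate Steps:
p = 96 (p = -4 + 10² = -4 + 100 = 96)
u(-2, 4)*1 + p = 7*1 + 96 = 7 + 96 = 103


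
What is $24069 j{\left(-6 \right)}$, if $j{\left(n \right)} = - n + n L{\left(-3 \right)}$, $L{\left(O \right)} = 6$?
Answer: $-722070$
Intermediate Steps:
$j{\left(n \right)} = 5 n$ ($j{\left(n \right)} = - n + n 6 = - n + 6 n = 5 n$)
$24069 j{\left(-6 \right)} = 24069 \cdot 5 \left(-6\right) = 24069 \left(-30\right) = -722070$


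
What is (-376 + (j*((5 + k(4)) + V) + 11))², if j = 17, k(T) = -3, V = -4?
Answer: 159201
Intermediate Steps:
(-376 + (j*((5 + k(4)) + V) + 11))² = (-376 + (17*((5 - 3) - 4) + 11))² = (-376 + (17*(2 - 4) + 11))² = (-376 + (17*(-2) + 11))² = (-376 + (-34 + 11))² = (-376 - 23)² = (-399)² = 159201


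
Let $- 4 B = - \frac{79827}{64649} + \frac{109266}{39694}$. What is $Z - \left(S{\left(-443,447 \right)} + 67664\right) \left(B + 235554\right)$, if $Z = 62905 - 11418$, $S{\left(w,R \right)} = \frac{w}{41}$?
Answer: $- \frac{838334291211720687574}{52606636823} \approx -1.5936 \cdot 10^{10}$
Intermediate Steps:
$S{\left(w,R \right)} = \frac{w}{41}$ ($S{\left(w,R \right)} = w \frac{1}{41} = \frac{w}{41}$)
$Z = 51487$ ($Z = 62905 - 11418 = 51487$)
$B = - \frac{486910587}{1283088703}$ ($B = - \frac{- \frac{79827}{64649} + \frac{109266}{39694}}{4} = - \frac{\left(-79827\right) \frac{1}{64649} + 109266 \cdot \frac{1}{39694}}{4} = - \frac{- \frac{79827}{64649} + \frac{54633}{19847}}{4} = \left(- \frac{1}{4}\right) \frac{1947642348}{1283088703} = - \frac{486910587}{1283088703} \approx -0.37948$)
$Z - \left(S{\left(-443,447 \right)} + 67664\right) \left(B + 235554\right) = 51487 - \left(\frac{1}{41} \left(-443\right) + 67664\right) \left(- \frac{486910587}{1283088703} + 235554\right) = 51487 - \left(- \frac{443}{41} + 67664\right) \frac{302236189435875}{1283088703} = 51487 - \frac{2773781}{41} \cdot \frac{302236189435875}{1283088703} = 51487 - \frac{838336999769630793375}{52606636823} = - \frac{838334291211720687574}{52606636823}$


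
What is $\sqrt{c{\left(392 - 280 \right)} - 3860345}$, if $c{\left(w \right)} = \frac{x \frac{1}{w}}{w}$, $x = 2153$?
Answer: $\frac{i \sqrt{48424165527}}{112} \approx 1964.8 i$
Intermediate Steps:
$c{\left(w \right)} = \frac{2153}{w^{2}}$ ($c{\left(w \right)} = \frac{2153 \frac{1}{w}}{w} = \frac{2153}{w^{2}}$)
$\sqrt{c{\left(392 - 280 \right)} - 3860345} = \sqrt{\frac{2153}{\left(392 - 280\right)^{2}} - 3860345} = \sqrt{\frac{2153}{12544} - 3860345} = \sqrt{- \frac{48424165527}{12544}} = \frac{i \sqrt{48424165527}}{112}$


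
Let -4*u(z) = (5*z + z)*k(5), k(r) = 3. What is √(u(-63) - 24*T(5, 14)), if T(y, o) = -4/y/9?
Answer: √257070/30 ≈ 16.901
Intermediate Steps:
T(y, o) = -4/(9*y) (T(y, o) = -4/y*(⅑) = -4/(9*y))
u(z) = -9*z/2 (u(z) = -(5*z + z)*3/4 = -6*z*3/4 = -9*z/2)
√(u(-63) - 24*T(5, 14)) = √(-9/2*(-63) - (-32)/(3*5)) = √(567/2 - (-32)/(3*5)) = √(567/2 - 24*(-4/45)) = √(567/2 + 32/15) = √(8569/30) = √257070/30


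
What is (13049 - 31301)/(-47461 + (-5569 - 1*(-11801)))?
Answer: 676/1527 ≈ 0.44270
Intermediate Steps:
(13049 - 31301)/(-47461 + (-5569 - 1*(-11801))) = -18252/(-47461 + (-5569 + 11801)) = -18252/(-47461 + 6232) = -18252/(-41229) = -18252*(-1/41229) = 676/1527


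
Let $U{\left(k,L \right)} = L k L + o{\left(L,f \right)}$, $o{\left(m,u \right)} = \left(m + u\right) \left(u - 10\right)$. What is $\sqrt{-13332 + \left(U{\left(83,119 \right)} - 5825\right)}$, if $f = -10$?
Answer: $\sqrt{1154026} \approx 1074.3$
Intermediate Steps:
$o{\left(m,u \right)} = \left(-10 + u\right) \left(m + u\right)$ ($o{\left(m,u \right)} = \left(m + u\right) \left(-10 + u\right) = \left(-10 + u\right) \left(m + u\right)$)
$U{\left(k,L \right)} = 200 - 20 L + k L^{2}$ ($U{\left(k,L \right)} = L k L - \left(-100 - 100 + 10 L - L \left(-10\right)\right) = k L^{2} + \left(100 - 10 L + 100 - 10 L\right) = k L^{2} - \left(-200 + 20 L\right) = 200 - 20 L + k L^{2}$)
$\sqrt{-13332 + \left(U{\left(83,119 \right)} - 5825\right)} = \sqrt{-13332 + \left(\left(200 - 2380 + 83 \cdot 119^{2}\right) - 5825\right)} = \sqrt{-13332 + \left(\left(200 - 2380 + 83 \cdot 14161\right) - 5825\right)} = \sqrt{-13332 + \left(\left(200 - 2380 + 1175363\right) - 5825\right)} = \sqrt{-13332 + \left(1173183 - 5825\right)} = \sqrt{-13332 + 1167358} = \sqrt{1154026}$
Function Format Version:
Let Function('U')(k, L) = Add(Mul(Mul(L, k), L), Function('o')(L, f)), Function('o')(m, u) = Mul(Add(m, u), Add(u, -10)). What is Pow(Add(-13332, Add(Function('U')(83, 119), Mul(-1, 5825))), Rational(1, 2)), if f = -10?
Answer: Pow(1154026, Rational(1, 2)) ≈ 1074.3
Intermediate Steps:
Function('o')(m, u) = Mul(Add(-10, u), Add(m, u)) (Function('o')(m, u) = Mul(Add(m, u), Add(-10, u)) = Mul(Add(-10, u), Add(m, u)))
Function('U')(k, L) = Add(200, Mul(-20, L), Mul(k, Pow(L, 2))) (Function('U')(k, L) = Add(Mul(Mul(L, k), L), Add(Pow(-10, 2), Mul(-10, L), Mul(-10, -10), Mul(L, -10))) = Add(Mul(k, Pow(L, 2)), Add(100, Mul(-10, L), 100, Mul(-10, L))) = Add(Mul(k, Pow(L, 2)), Add(200, Mul(-20, L))) = Add(200, Mul(-20, L), Mul(k, Pow(L, 2))))
Pow(Add(-13332, Add(Function('U')(83, 119), Mul(-1, 5825))), Rational(1, 2)) = Pow(Add(-13332, Add(Add(200, Mul(-20, 119), Mul(83, Pow(119, 2))), Mul(-1, 5825))), Rational(1, 2)) = Pow(Add(-13332, Add(Add(200, -2380, Mul(83, 14161)), -5825)), Rational(1, 2)) = Pow(Add(-13332, Add(Add(200, -2380, 1175363), -5825)), Rational(1, 2)) = Pow(Add(-13332, Add(1173183, -5825)), Rational(1, 2)) = Pow(Add(-13332, 1167358), Rational(1, 2)) = Pow(1154026, Rational(1, 2))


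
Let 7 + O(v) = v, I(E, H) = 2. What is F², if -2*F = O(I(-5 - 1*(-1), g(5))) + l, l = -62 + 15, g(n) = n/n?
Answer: 676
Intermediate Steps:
g(n) = 1
l = -47
O(v) = -7 + v
F = 26 (F = -((-7 + 2) - 47)/2 = -(-5 - 47)/2 = -½*(-52) = 26)
F² = 26² = 676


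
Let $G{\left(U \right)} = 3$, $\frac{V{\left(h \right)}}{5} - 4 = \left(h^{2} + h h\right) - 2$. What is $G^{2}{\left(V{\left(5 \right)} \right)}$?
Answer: $9$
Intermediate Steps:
$V{\left(h \right)} = 10 + 10 h^{2}$ ($V{\left(h \right)} = 20 + 5 \left(\left(h^{2} + h h\right) - 2\right) = 20 + 5 \left(\left(h^{2} + h^{2}\right) - 2\right) = 20 + 5 \left(2 h^{2} - 2\right) = 20 + 5 \left(-2 + 2 h^{2}\right) = 20 + \left(-10 + 10 h^{2}\right) = 10 + 10 h^{2}$)
$G^{2}{\left(V{\left(5 \right)} \right)} = 3^{2} = 9$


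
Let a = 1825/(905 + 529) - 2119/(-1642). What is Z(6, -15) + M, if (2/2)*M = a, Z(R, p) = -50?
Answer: -27924026/588657 ≈ -47.437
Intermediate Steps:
a = 1508824/588657 (a = 1825/1434 - 2119*(-1/1642) = 1825*(1/1434) + 2119/1642 = 1825/1434 + 2119/1642 = 1508824/588657 ≈ 2.5632)
M = 1508824/588657 ≈ 2.5632
Z(6, -15) + M = -50 + 1508824/588657 = -27924026/588657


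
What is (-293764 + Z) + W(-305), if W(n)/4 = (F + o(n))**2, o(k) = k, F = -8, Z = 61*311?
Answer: 117083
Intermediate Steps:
Z = 18971
W(n) = 4*(-8 + n)**2
(-293764 + Z) + W(-305) = (-293764 + 18971) + 4*(-8 - 305)**2 = -274793 + 4*(-313)**2 = -274793 + 4*97969 = -274793 + 391876 = 117083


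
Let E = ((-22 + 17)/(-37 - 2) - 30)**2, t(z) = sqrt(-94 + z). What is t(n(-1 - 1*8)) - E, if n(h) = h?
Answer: -1357225/1521 + I*sqrt(103) ≈ -892.32 + 10.149*I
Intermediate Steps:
E = 1357225/1521 (E = (-5/(-39) - 30)**2 = (-5*(-1/39) - 30)**2 = (5/39 - 30)**2 = (-1165/39)**2 = 1357225/1521 ≈ 892.32)
t(n(-1 - 1*8)) - E = sqrt(-94 + (-1 - 1*8)) - 1*1357225/1521 = sqrt(-94 + (-1 - 8)) - 1357225/1521 = sqrt(-94 - 9) - 1357225/1521 = sqrt(-103) - 1357225/1521 = I*sqrt(103) - 1357225/1521 = -1357225/1521 + I*sqrt(103)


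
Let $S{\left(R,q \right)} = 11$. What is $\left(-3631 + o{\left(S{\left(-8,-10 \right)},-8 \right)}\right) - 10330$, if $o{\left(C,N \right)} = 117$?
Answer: $-13844$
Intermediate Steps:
$\left(-3631 + o{\left(S{\left(-8,-10 \right)},-8 \right)}\right) - 10330 = \left(-3631 + 117\right) - 10330 = -3514 - 10330 = -13844$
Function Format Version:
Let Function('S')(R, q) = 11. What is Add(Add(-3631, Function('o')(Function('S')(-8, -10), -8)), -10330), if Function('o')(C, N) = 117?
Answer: -13844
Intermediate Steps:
Add(Add(-3631, Function('o')(Function('S')(-8, -10), -8)), -10330) = Add(Add(-3631, 117), -10330) = Add(-3514, -10330) = -13844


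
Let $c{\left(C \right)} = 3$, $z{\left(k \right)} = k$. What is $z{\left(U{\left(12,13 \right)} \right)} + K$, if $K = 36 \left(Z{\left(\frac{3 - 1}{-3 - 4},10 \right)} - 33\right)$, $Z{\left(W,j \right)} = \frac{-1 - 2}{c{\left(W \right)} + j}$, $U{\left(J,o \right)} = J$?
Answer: $- \frac{15396}{13} \approx -1184.3$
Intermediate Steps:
$Z{\left(W,j \right)} = - \frac{3}{3 + j}$ ($Z{\left(W,j \right)} = \frac{-1 - 2}{3 + j} = - \frac{3}{3 + j}$)
$K = - \frac{15552}{13}$ ($K = 36 \left(- \frac{3}{3 + 10} - 33\right) = 36 \left(- \frac{3}{13} - 33\right) = 36 \left(- \frac{432}{13}\right) = - \frac{15552}{13} \approx -1196.3$)
$z{\left(U{\left(12,13 \right)} \right)} + K = 12 - \frac{15552}{13} = - \frac{15396}{13}$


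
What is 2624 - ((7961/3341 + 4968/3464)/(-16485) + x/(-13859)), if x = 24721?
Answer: 867849091073659351/330510467336595 ≈ 2625.8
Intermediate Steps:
2624 - ((7961/3341 + 4968/3464)/(-16485) + x/(-13859)) = 2624 - ((7961/3341 + 4968/3464)/(-16485) + 24721/(-13859)) = 2624 - ((7961*(1/3341) + 4968*(1/3464))*(-1/16485) + 24721*(-1/13859)) = 2624 - ((7961/3341 + 621/433)*(-1/16485) - 24721/13859) = 2624 - ((5521874/1446653)*(-1/16485) - 24721/13859) = 2624 - (-5521874/23848074705 - 24721/13859) = 2624 - 1*(-589624782434071/330510467336595) = 2624 + 589624782434071/330510467336595 = 867849091073659351/330510467336595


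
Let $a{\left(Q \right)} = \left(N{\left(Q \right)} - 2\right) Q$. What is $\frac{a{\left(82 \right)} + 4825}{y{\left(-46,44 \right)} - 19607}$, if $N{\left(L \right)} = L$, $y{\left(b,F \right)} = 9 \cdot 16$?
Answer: $- \frac{11385}{19463} \approx -0.58496$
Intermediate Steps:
$y{\left(b,F \right)} = 144$
$a{\left(Q \right)} = Q \left(-2 + Q\right)$ ($a{\left(Q \right)} = \left(Q - 2\right) Q = \left(-2 + Q\right) Q = Q \left(-2 + Q\right)$)
$\frac{a{\left(82 \right)} + 4825}{y{\left(-46,44 \right)} - 19607} = \frac{82 \left(-2 + 82\right) + 4825}{144 - 19607} = \frac{82 \cdot 80 + 4825}{-19463} = \left(6560 + 4825\right) \left(- \frac{1}{19463}\right) = 11385 \left(- \frac{1}{19463}\right) = - \frac{11385}{19463}$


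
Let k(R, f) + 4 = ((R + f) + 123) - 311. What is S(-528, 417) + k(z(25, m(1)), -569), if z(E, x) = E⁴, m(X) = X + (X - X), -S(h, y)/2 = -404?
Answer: 390672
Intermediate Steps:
S(h, y) = 808 (S(h, y) = -2*(-404) = 808)
m(X) = X (m(X) = X + 0 = X)
k(R, f) = -192 + R + f (k(R, f) = -4 + (((R + f) + 123) - 311) = -4 + ((123 + R + f) - 311) = -4 + (-188 + R + f) = -192 + R + f)
S(-528, 417) + k(z(25, m(1)), -569) = 808 + (-192 + 25⁴ - 569) = 808 + (-192 + 390625 - 569) = 808 + 389864 = 390672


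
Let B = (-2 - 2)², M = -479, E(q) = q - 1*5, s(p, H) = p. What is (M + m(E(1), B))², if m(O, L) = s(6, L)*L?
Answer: 146689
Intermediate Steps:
E(q) = -5 + q (E(q) = q - 5 = -5 + q)
B = 16 (B = (-4)² = 16)
m(O, L) = 6*L
(M + m(E(1), B))² = (-479 + 6*16)² = (-479 + 96)² = (-383)² = 146689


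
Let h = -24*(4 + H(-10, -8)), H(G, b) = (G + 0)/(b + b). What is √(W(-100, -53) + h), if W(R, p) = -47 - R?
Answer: I*√58 ≈ 7.6158*I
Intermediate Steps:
H(G, b) = G/(2*b) (H(G, b) = G/((2*b)) = G*(1/(2*b)) = G/(2*b))
h = -111 (h = -24*(4 + (½)*(-10)/(-8)) = -24*(4 + (½)*(-10)*(-⅛)) = -24*(4 + 5/8) = -24*37/8 = -111)
√(W(-100, -53) + h) = √((-47 - 1*(-100)) - 111) = √((-47 + 100) - 111) = √(53 - 111) = √(-58) = I*√58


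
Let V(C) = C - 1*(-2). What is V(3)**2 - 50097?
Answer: -50072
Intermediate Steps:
V(C) = 2 + C (V(C) = C + 2 = 2 + C)
V(3)**2 - 50097 = (2 + 3)**2 - 50097 = 5**2 - 50097 = 25 - 50097 = -50072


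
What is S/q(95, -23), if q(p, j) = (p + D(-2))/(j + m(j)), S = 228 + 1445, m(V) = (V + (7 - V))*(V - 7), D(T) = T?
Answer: -389809/93 ≈ -4191.5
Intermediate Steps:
m(V) = -49 + 7*V (m(V) = 7*(-7 + V) = -49 + 7*V)
S = 1673
q(p, j) = (-2 + p)/(-49 + 8*j) (q(p, j) = (p - 2)/(j + (-49 + 7*j)) = (-2 + p)/(-49 + 8*j))
S/q(95, -23) = 1673/(((-2 + 95)/(-49 + 8*(-23)))) = 1673/((93/(-49 - 184))) = 1673/((93/(-233))) = 1673/((-1/233*93)) = 1673/(-93/233) = 1673*(-233/93) = -389809/93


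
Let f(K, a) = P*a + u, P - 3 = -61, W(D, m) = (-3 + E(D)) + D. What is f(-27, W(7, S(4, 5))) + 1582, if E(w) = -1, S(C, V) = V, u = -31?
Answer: 1377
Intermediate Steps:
W(D, m) = -4 + D (W(D, m) = (-3 - 1) + D = -4 + D)
P = -58 (P = 3 - 61 = -58)
f(K, a) = -31 - 58*a (f(K, a) = -58*a - 31 = -31 - 58*a)
f(-27, W(7, S(4, 5))) + 1582 = (-31 - 58*(-4 + 7)) + 1582 = (-31 - 58*3) + 1582 = (-31 - 174) + 1582 = -205 + 1582 = 1377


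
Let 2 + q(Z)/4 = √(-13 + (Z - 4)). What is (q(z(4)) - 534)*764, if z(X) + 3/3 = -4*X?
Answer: -414088 + 3056*I*√34 ≈ -4.1409e+5 + 17819.0*I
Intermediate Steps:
z(X) = -1 - 4*X
q(Z) = -8 + 4*√(-17 + Z) (q(Z) = -8 + 4*√(-13 + (Z - 4)) = -8 + 4*√(-13 + (-4 + Z)) = -8 + 4*√(-17 + Z))
(q(z(4)) - 534)*764 = ((-8 + 4*√(-17 + (-1 - 4*4))) - 534)*764 = ((-8 + 4*√(-17 + (-1 - 16))) - 534)*764 = ((-8 + 4*√(-17 - 17)) - 534)*764 = ((-8 + 4*√(-34)) - 534)*764 = ((-8 + 4*(I*√34)) - 534)*764 = ((-8 + 4*I*√34) - 534)*764 = (-542 + 4*I*√34)*764 = -414088 + 3056*I*√34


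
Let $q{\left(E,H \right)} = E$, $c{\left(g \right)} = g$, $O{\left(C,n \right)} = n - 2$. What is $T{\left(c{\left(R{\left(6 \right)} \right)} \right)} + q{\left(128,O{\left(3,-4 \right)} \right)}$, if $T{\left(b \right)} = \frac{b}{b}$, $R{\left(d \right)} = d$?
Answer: $129$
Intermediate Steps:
$O{\left(C,n \right)} = -2 + n$ ($O{\left(C,n \right)} = n - 2 = -2 + n$)
$T{\left(b \right)} = 1$
$T{\left(c{\left(R{\left(6 \right)} \right)} \right)} + q{\left(128,O{\left(3,-4 \right)} \right)} = 1 + 128 = 129$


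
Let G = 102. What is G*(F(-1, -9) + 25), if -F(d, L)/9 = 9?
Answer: -5712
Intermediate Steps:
F(d, L) = -81 (F(d, L) = -9*9 = -81)
G*(F(-1, -9) + 25) = 102*(-81 + 25) = 102*(-56) = -5712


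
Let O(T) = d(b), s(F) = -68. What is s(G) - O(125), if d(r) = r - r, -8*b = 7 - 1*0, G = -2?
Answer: -68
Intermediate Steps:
b = -7/8 (b = -(7 - 1*0)/8 = -(7 + 0)/8 = -1/8*7 = -7/8 ≈ -0.87500)
d(r) = 0
O(T) = 0
s(G) - O(125) = -68 - 1*0 = -68 + 0 = -68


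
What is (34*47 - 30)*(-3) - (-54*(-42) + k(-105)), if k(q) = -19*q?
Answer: -8967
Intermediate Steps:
(34*47 - 30)*(-3) - (-54*(-42) + k(-105)) = (34*47 - 30)*(-3) - (-54*(-42) - 19*(-105)) = (1598 - 30)*(-3) - (2268 + 1995) = 1568*(-3) - 1*4263 = -4704 - 4263 = -8967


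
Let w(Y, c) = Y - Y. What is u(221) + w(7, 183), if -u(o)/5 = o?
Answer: -1105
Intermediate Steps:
u(o) = -5*o
w(Y, c) = 0
u(221) + w(7, 183) = -5*221 + 0 = -1105 + 0 = -1105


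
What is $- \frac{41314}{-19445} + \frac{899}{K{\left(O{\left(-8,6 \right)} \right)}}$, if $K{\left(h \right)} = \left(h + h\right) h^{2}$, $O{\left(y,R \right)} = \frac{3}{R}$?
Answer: $\frac{69965534}{19445} \approx 3598.1$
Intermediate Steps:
$K{\left(h \right)} = 2 h^{3}$ ($K{\left(h \right)} = 2 h h^{2} = 2 h^{3}$)
$- \frac{41314}{-19445} + \frac{899}{K{\left(O{\left(-8,6 \right)} \right)}} = - \frac{41314}{-19445} + \frac{899}{2 \left(\frac{3}{6}\right)^{3}} = \left(-41314\right) \left(- \frac{1}{19445}\right) + \frac{899}{2 \left(3 \cdot \frac{1}{6}\right)^{3}} = \frac{41314}{19445} + \frac{899}{2 \left(\frac{1}{2}\right)^{3}} = \frac{41314}{19445} + \frac{899}{2 \cdot \frac{1}{8}} = \frac{41314}{19445} + 899 \frac{1}{\frac{1}{4}} = \frac{41314}{19445} + 899 \cdot 4 = \frac{41314}{19445} + 3596 = \frac{69965534}{19445}$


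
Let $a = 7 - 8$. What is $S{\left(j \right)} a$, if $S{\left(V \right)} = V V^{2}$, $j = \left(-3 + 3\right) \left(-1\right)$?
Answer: $0$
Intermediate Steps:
$j = 0$ ($j = 0 \left(-1\right) = 0$)
$a = -1$ ($a = 7 - 8 = -1$)
$S{\left(V \right)} = V^{3}$
$S{\left(j \right)} a = 0^{3} \left(-1\right) = 0 \left(-1\right) = 0$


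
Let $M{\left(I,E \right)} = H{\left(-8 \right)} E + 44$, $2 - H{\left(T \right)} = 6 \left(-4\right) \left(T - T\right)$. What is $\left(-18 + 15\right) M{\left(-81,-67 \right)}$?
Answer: $270$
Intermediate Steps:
$H{\left(T \right)} = 2$ ($H{\left(T \right)} = 2 - 6 \left(-4\right) \left(T - T\right) = 2 - \left(-24\right) 0 = 2 - 0 = 2 + 0 = 2$)
$M{\left(I,E \right)} = 44 + 2 E$ ($M{\left(I,E \right)} = 2 E + 44 = 44 + 2 E$)
$\left(-18 + 15\right) M{\left(-81,-67 \right)} = \left(-18 + 15\right) \left(44 + 2 \left(-67\right)\right) = - 3 \left(44 - 134\right) = \left(-3\right) \left(-90\right) = 270$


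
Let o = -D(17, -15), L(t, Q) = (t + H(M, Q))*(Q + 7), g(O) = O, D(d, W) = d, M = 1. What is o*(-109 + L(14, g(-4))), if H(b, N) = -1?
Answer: 1190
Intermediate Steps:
L(t, Q) = (-1 + t)*(7 + Q) (L(t, Q) = (t - 1)*(Q + 7) = (-1 + t)*(7 + Q))
o = -17 (o = -1*17 = -17)
o*(-109 + L(14, g(-4))) = -17*(-109 + (-7 - 1*(-4) + 7*14 - 4*14)) = -17*(-109 + (-7 + 4 + 98 - 56)) = -17*(-109 + 39) = -17*(-70) = 1190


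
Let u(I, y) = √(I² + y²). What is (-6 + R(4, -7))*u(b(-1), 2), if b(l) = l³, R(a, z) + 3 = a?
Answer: -5*√5 ≈ -11.180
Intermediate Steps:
R(a, z) = -3 + a
(-6 + R(4, -7))*u(b(-1), 2) = (-6 + (-3 + 4))*√(((-1)³)² + 2²) = (-6 + 1)*√((-1)² + 4) = -5*√(1 + 4) = -5*√5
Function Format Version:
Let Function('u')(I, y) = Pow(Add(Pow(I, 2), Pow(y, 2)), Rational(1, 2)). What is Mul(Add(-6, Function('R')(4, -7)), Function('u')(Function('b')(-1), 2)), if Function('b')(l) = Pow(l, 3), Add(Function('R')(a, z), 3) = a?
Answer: Mul(-5, Pow(5, Rational(1, 2))) ≈ -11.180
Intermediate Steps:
Function('R')(a, z) = Add(-3, a)
Mul(Add(-6, Function('R')(4, -7)), Function('u')(Function('b')(-1), 2)) = Mul(Add(-6, Add(-3, 4)), Pow(Add(Pow(Pow(-1, 3), 2), Pow(2, 2)), Rational(1, 2))) = Mul(Add(-6, 1), Pow(Add(Pow(-1, 2), 4), Rational(1, 2))) = Mul(-5, Pow(Add(1, 4), Rational(1, 2))) = Mul(-5, Pow(5, Rational(1, 2)))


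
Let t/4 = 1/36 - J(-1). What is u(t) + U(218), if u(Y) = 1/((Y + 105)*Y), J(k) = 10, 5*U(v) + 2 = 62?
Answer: 2524407/210374 ≈ 12.000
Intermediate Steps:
U(v) = 12 (U(v) = -⅖ + (⅕)*62 = -⅖ + 62/5 = 12)
t = -359/9 (t = 4*(1/36 - 1*10) = 4*(1/36 - 10) = 4*(-359/36) = -359/9 ≈ -39.889)
u(Y) = 1/(Y*(105 + Y)) (u(Y) = 1/((105 + Y)*Y) = 1/(Y*(105 + Y)))
u(t) + U(218) = 1/((-359/9)*(105 - 359/9)) + 12 = -9/(359*586/9) + 12 = -9/359*9/586 + 12 = -81/210374 + 12 = 2524407/210374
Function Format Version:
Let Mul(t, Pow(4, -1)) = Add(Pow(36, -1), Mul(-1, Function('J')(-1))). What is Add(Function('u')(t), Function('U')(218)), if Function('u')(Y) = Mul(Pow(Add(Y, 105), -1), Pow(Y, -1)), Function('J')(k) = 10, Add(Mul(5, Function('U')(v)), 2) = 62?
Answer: Rational(2524407, 210374) ≈ 12.000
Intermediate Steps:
Function('U')(v) = 12 (Function('U')(v) = Add(Rational(-2, 5), Mul(Rational(1, 5), 62)) = Add(Rational(-2, 5), Rational(62, 5)) = 12)
t = Rational(-359, 9) (t = Mul(4, Add(Pow(36, -1), Mul(-1, 10))) = Mul(4, Add(Rational(1, 36), -10)) = Mul(4, Rational(-359, 36)) = Rational(-359, 9) ≈ -39.889)
Function('u')(Y) = Mul(Pow(Y, -1), Pow(Add(105, Y), -1)) (Function('u')(Y) = Mul(Pow(Add(105, Y), -1), Pow(Y, -1)) = Mul(Pow(Y, -1), Pow(Add(105, Y), -1)))
Add(Function('u')(t), Function('U')(218)) = Add(Mul(Pow(Rational(-359, 9), -1), Pow(Add(105, Rational(-359, 9)), -1)), 12) = Add(Mul(Rational(-9, 359), Pow(Rational(586, 9), -1)), 12) = Add(Mul(Rational(-9, 359), Rational(9, 586)), 12) = Add(Rational(-81, 210374), 12) = Rational(2524407, 210374)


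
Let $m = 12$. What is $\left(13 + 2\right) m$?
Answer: $180$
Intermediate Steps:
$\left(13 + 2\right) m = \left(13 + 2\right) 12 = 15 \cdot 12 = 180$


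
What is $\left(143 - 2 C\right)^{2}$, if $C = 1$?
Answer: $19881$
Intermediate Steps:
$\left(143 - 2 C\right)^{2} = \left(143 - 2\right)^{2} = 141^{2} = 19881$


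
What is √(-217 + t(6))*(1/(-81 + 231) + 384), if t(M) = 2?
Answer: 57601*I*√215/150 ≈ 5630.6*I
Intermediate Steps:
√(-217 + t(6))*(1/(-81 + 231) + 384) = √(-217 + 2)*(1/(-81 + 231) + 384) = √(-215)*(1/150 + 384) = (I*√215)*(1/150 + 384) = (I*√215)*(57601/150) = 57601*I*√215/150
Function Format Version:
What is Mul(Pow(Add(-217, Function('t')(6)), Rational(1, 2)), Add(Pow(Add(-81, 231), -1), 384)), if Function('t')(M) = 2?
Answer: Mul(Rational(57601, 150), I, Pow(215, Rational(1, 2))) ≈ Mul(5630.6, I)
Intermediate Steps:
Mul(Pow(Add(-217, Function('t')(6)), Rational(1, 2)), Add(Pow(Add(-81, 231), -1), 384)) = Mul(Pow(Add(-217, 2), Rational(1, 2)), Add(Pow(Add(-81, 231), -1), 384)) = Mul(Pow(-215, Rational(1, 2)), Add(Pow(150, -1), 384)) = Mul(Mul(I, Pow(215, Rational(1, 2))), Add(Rational(1, 150), 384)) = Mul(Mul(I, Pow(215, Rational(1, 2))), Rational(57601, 150)) = Mul(Rational(57601, 150), I, Pow(215, Rational(1, 2)))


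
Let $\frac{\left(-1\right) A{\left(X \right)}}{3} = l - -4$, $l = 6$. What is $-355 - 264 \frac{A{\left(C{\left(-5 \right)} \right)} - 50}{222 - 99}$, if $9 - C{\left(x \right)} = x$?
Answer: $- \frac{7515}{41} \approx -183.29$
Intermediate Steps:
$C{\left(x \right)} = 9 - x$
$A{\left(X \right)} = -30$ ($A{\left(X \right)} = - 3 \left(6 - -4\right) = - 3 \left(6 + 4\right) = \left(-3\right) 10 = -30$)
$-355 - 264 \frac{A{\left(C{\left(-5 \right)} \right)} - 50}{222 - 99} = -355 - 264 \frac{-30 - 50}{222 - 99} = -355 - 264 \frac{-30 - 50}{123} = -355 - 264 \left(\left(-80\right) \frac{1}{123}\right) = -355 - - \frac{7040}{41} = -355 + \frac{7040}{41} = - \frac{7515}{41}$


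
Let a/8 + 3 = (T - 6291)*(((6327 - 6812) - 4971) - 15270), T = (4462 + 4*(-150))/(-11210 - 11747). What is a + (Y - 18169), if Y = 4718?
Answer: 23946734729417/22957 ≈ 1.0431e+9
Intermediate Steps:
T = -3862/22957 (T = (4462 - 600)/(-22957) = 3862*(-1/22957) = -3862/22957 ≈ -0.16823)
a = 23947043524024/22957 (a = -24 + 8*((-3862/22957 - 6291)*(((6327 - 6812) - 4971) - 15270)) = -24 + 8*(-144426349*((-485 - 4971) - 15270)/22957) = -24 + 8*(-144426349*(-5456 - 15270)/22957) = -24 + 8*(-144426349/22957*(-20726)) = -24 + 8*(2993380509374/22957) = -24 + 23947044074992/22957 = 23947043524024/22957 ≈ 1.0431e+9)
a + (Y - 18169) = 23947043524024/22957 + (4718 - 18169) = 23947043524024/22957 - 13451 = 23946734729417/22957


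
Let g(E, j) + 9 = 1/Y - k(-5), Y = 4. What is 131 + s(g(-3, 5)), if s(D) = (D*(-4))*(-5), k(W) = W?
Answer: 56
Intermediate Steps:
g(E, j) = -15/4 (g(E, j) = -9 + (1/4 - 1*(-5)) = -9 + (¼ + 5) = -9 + 21/4 = -15/4)
s(D) = 20*D (s(D) = -4*D*(-5) = 20*D)
131 + s(g(-3, 5)) = 131 + 20*(-15/4) = 131 - 75 = 56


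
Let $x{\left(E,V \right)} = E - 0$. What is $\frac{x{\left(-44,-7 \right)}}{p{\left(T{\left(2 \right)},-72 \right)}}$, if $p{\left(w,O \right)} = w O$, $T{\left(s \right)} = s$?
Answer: $\frac{11}{36} \approx 0.30556$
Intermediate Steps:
$x{\left(E,V \right)} = E$ ($x{\left(E,V \right)} = E + 0 = E$)
$p{\left(w,O \right)} = O w$
$\frac{x{\left(-44,-7 \right)}}{p{\left(T{\left(2 \right)},-72 \right)}} = - \frac{44}{\left(-72\right) 2} = - \frac{44}{-144} = \left(-44\right) \left(- \frac{1}{144}\right) = \frac{11}{36}$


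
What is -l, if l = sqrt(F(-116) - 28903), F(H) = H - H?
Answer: -I*sqrt(28903) ≈ -170.01*I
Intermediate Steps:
F(H) = 0
l = I*sqrt(28903) (l = sqrt(0 - 28903) = sqrt(-28903) = I*sqrt(28903) ≈ 170.01*I)
-l = -I*sqrt(28903)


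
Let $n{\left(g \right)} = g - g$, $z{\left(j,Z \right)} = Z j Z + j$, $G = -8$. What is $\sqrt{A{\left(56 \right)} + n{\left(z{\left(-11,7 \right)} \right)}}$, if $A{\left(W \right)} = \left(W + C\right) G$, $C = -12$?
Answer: $4 i \sqrt{22} \approx 18.762 i$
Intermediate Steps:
$z{\left(j,Z \right)} = j + j Z^{2}$ ($z{\left(j,Z \right)} = j Z^{2} + j = j + j Z^{2}$)
$A{\left(W \right)} = 96 - 8 W$ ($A{\left(W \right)} = \left(W - 12\right) \left(-8\right) = \left(-12 + W\right) \left(-8\right) = 96 - 8 W$)
$n{\left(g \right)} = 0$
$\sqrt{A{\left(56 \right)} + n{\left(z{\left(-11,7 \right)} \right)}} = \sqrt{\left(96 - 448\right) + 0} = \sqrt{-352 + 0} = \sqrt{-352} = 4 i \sqrt{22}$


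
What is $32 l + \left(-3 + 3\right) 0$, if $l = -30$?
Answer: $-960$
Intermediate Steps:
$32 l + \left(-3 + 3\right) 0 = 32 \left(-30\right) + \left(-3 + 3\right) 0 = -960 + 0 \cdot 0 = -960 + 0 = -960$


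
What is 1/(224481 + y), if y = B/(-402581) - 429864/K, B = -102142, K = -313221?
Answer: 42032274467/9435515353992749 ≈ 4.4547e-6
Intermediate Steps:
y = 68349366122/42032274467 (y = -102142/(-402581) - 429864/(-313221) = -102142*(-1/402581) - 429864*(-1/313221) = 102142/402581 + 143288/104407 = 68349366122/42032274467 ≈ 1.6261)
1/(224481 + y) = 1/(224481 + 68349366122/42032274467) = 1/(9435515353992749/42032274467) = 42032274467/9435515353992749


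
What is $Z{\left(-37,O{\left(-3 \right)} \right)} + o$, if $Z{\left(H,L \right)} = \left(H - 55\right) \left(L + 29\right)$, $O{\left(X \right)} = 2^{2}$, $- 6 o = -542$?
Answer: $- \frac{8837}{3} \approx -2945.7$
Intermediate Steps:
$o = \frac{271}{3}$ ($o = \left(- \frac{1}{6}\right) \left(-542\right) = \frac{271}{3} \approx 90.333$)
$O{\left(X \right)} = 4$
$Z{\left(H,L \right)} = \left(-55 + H\right) \left(29 + L\right)$
$Z{\left(-37,O{\left(-3 \right)} \right)} + o = \left(-1595 - 220 + 29 \left(-37\right) - 148\right) + \frac{271}{3} = \left(-1595 - 220 - 1073 - 148\right) + \frac{271}{3} = -3036 + \frac{271}{3} = - \frac{8837}{3}$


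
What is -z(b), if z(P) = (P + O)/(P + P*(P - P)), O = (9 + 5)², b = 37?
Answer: -233/37 ≈ -6.2973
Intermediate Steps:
O = 196 (O = 14² = 196)
z(P) = (196 + P)/P (z(P) = (P + 196)/(P + P*(P - P)) = (196 + P)/(P + P*0) = (196 + P)/(P + 0) = (196 + P)/P)
-z(b) = -(196 + 37)/37 = -233/37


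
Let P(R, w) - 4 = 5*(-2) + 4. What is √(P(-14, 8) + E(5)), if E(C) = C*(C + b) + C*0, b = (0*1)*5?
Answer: √23 ≈ 4.7958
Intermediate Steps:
b = 0 (b = 0*5 = 0)
P(R, w) = -2 (P(R, w) = 4 + (5*(-2) + 4) = 4 + (-10 + 4) = 4 - 6 = -2)
E(C) = C² (E(C) = C*(C + 0) + C*0 = C*C + 0 = C² + 0 = C²)
√(P(-14, 8) + E(5)) = √(-2 + 5²) = √(-2 + 25) = √23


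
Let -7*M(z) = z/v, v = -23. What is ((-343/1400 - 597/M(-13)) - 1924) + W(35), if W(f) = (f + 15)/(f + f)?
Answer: 99555541/18200 ≈ 5470.1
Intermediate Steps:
M(z) = z/161 (M(z) = -z/(7*(-23)) = -z*(-1)/(7*23) = -(-1)*z/161 = z/161)
W(f) = (15 + f)/(2*f) (W(f) = (15 + f)/((2*f)) = (15 + f)*(1/(2*f)) = (15 + f)/(2*f))
((-343/1400 - 597/M(-13)) - 1924) + W(35) = ((-343/1400 - 597/((1/161)*(-13))) - 1924) + (½)*(15 + 35)/35 = ((-343*1/1400 - 597/(-13/161)) - 1924) + (½)*(1/35)*50 = ((-49/200 - 597*(-161/13)) - 1924) + 5/7 = ((-49/200 + 96117/13) - 1924) + 5/7 = (19222763/2600 - 1924) + 5/7 = 14220363/2600 + 5/7 = 99555541/18200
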